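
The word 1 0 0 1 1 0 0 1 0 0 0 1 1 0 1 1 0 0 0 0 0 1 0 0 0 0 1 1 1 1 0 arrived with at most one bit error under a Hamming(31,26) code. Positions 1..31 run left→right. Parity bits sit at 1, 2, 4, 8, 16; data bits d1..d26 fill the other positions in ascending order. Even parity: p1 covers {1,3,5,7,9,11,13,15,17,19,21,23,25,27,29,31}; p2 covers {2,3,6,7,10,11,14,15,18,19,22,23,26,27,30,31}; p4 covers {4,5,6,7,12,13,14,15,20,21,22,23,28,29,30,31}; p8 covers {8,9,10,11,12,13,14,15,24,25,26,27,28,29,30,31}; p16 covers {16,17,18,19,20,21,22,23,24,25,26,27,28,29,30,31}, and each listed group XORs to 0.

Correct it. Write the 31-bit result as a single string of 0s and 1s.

s1 (pos 1,3,5,7,9,11,13,15,17,19,21,23,25,27,29,31): 1⊕0⊕1⊕0⊕0⊕0⊕1⊕1⊕0⊕0⊕0⊕0⊕0⊕1⊕1⊕0 = 0
s2 (pos 2,3,6,7,10,11,14,15,18,19,22,23,26,27,30,31): 0⊕0⊕0⊕0⊕0⊕0⊕0⊕1⊕0⊕0⊕1⊕0⊕0⊕1⊕1⊕0 = 0
s4 (pos 4,5,6,7,12,13,14,15,20,21,22,23,28,29,30,31): 1⊕1⊕0⊕0⊕1⊕1⊕0⊕1⊕0⊕0⊕1⊕0⊕1⊕1⊕1⊕0 = 1
s8 (pos 8,9,10,11,12,13,14,15,24,25,26,27,28,29,30,31): 1⊕0⊕0⊕0⊕1⊕1⊕0⊕1⊕0⊕0⊕0⊕1⊕1⊕1⊕1⊕0 = 0
s16 (pos 16,17,18,19,20,21,22,23,24,25,26,27,28,29,30,31): 1⊕0⊕0⊕0⊕0⊕0⊕1⊕0⊕0⊕0⊕0⊕1⊕1⊕1⊕1⊕0 = 0
Syndrome s16…s1 = 00100 → error at position 4.
Flip position 4: 1001100100011011000001000011110 → 1000100100011011000001000011110

1000100100011011000001000011110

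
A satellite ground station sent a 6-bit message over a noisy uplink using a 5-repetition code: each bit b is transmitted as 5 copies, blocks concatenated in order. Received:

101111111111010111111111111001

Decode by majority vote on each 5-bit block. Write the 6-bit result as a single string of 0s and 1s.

Block 1 (10111): 4 ones → 1
Block 2 (11111): 5 ones → 1
Block 3 (11010): 3 ones → 1
Block 4 (11111): 5 ones → 1
Block 5 (11111): 5 ones → 1
Block 6 (11001): 3 ones → 1

111111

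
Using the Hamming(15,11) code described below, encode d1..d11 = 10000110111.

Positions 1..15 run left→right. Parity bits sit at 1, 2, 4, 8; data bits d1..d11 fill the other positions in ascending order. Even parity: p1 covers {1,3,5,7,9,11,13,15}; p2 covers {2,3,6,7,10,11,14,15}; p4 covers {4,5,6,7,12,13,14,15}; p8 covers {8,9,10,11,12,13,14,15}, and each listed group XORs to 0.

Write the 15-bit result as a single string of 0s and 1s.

011100010110111

Place data at non-parity positions: p1 p2 1 p4 0 0 0 p8 0 1 1 0 1 1 1
p1 (pos 1,3,5,7,9,11,13,15): XOR of data positions = 1⊕0⊕0⊕0⊕1⊕1⊕1 = 0
p2 (pos 2,3,6,7,10,11,14,15): XOR of data positions = 1⊕0⊕0⊕1⊕1⊕1⊕1 = 1
p4 (pos 4,5,6,7,12,13,14,15): XOR of data positions = 0⊕0⊕0⊕0⊕1⊕1⊕1 = 1
p8 (pos 8,9,10,11,12,13,14,15): XOR of data positions = 0⊕1⊕1⊕0⊕1⊕1⊕1 = 1
Codeword: 011100010110111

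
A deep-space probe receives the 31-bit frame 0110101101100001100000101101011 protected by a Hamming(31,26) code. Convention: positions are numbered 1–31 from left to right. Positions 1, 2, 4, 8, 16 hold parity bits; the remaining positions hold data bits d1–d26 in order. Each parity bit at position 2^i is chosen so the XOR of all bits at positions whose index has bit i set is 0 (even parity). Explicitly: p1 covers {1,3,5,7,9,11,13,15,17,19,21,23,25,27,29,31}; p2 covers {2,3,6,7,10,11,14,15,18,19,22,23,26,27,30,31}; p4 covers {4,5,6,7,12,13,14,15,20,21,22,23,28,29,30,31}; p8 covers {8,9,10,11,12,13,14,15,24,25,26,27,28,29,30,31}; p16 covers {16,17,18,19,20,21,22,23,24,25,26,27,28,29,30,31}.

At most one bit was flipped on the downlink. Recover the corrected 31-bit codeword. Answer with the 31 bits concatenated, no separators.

0010101101100001100000101101011

s1 (pos 1,3,5,7,9,11,13,15,17,19,21,23,25,27,29,31): 0⊕1⊕1⊕1⊕0⊕1⊕0⊕0⊕1⊕0⊕0⊕1⊕1⊕0⊕0⊕1 = 0
s2 (pos 2,3,6,7,10,11,14,15,18,19,22,23,26,27,30,31): 1⊕1⊕0⊕1⊕1⊕1⊕0⊕0⊕0⊕0⊕0⊕1⊕1⊕0⊕1⊕1 = 1
s4 (pos 4,5,6,7,12,13,14,15,20,21,22,23,28,29,30,31): 0⊕1⊕0⊕1⊕0⊕0⊕0⊕0⊕0⊕0⊕0⊕1⊕1⊕0⊕1⊕1 = 0
s8 (pos 8,9,10,11,12,13,14,15,24,25,26,27,28,29,30,31): 1⊕0⊕1⊕1⊕0⊕0⊕0⊕0⊕0⊕1⊕1⊕0⊕1⊕0⊕1⊕1 = 0
s16 (pos 16,17,18,19,20,21,22,23,24,25,26,27,28,29,30,31): 1⊕1⊕0⊕0⊕0⊕0⊕0⊕1⊕0⊕1⊕1⊕0⊕1⊕0⊕1⊕1 = 0
Syndrome s16…s1 = 00010 → error at position 2.
Flip position 2: 0110101101100001100000101101011 → 0010101101100001100000101101011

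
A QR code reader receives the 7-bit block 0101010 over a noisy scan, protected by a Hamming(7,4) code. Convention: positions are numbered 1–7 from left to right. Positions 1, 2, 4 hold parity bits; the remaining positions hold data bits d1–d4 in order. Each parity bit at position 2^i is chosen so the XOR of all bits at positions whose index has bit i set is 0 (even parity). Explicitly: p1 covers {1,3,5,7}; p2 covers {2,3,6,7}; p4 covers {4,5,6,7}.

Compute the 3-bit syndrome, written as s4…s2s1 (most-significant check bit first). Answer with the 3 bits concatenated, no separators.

s1 (pos 1,3,5,7): 0⊕0⊕0⊕0 = 0
s2 (pos 2,3,6,7): 1⊕0⊕1⊕0 = 0
s4 (pos 4,5,6,7): 1⊕0⊕1⊕0 = 0
Syndrome s4…s1 = 000 → no error.

000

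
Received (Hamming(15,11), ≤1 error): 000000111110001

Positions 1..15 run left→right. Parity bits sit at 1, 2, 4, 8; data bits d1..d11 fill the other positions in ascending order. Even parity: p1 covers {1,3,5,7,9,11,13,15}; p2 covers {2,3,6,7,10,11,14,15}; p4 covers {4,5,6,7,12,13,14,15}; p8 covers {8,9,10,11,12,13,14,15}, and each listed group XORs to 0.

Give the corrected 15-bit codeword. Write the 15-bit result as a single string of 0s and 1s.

000000101110001

s1 (pos 1,3,5,7,9,11,13,15): 0⊕0⊕0⊕1⊕1⊕1⊕0⊕1 = 0
s2 (pos 2,3,6,7,10,11,14,15): 0⊕0⊕0⊕1⊕1⊕1⊕0⊕1 = 0
s4 (pos 4,5,6,7,12,13,14,15): 0⊕0⊕0⊕1⊕0⊕0⊕0⊕1 = 0
s8 (pos 8,9,10,11,12,13,14,15): 1⊕1⊕1⊕1⊕0⊕0⊕0⊕1 = 1
Syndrome s8…s1 = 1000 → error at position 8.
Flip position 8: 000000111110001 → 000000101110001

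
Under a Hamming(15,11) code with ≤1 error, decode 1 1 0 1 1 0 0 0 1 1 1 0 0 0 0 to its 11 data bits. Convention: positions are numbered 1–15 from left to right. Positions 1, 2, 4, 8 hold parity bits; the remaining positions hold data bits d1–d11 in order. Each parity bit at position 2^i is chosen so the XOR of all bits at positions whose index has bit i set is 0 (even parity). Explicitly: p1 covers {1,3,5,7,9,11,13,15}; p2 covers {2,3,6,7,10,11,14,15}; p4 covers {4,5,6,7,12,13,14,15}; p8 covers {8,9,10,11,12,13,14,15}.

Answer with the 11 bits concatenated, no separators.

s1 (pos 1,3,5,7,9,11,13,15): 1⊕0⊕1⊕0⊕1⊕1⊕0⊕0 = 0
s2 (pos 2,3,6,7,10,11,14,15): 1⊕0⊕0⊕0⊕1⊕1⊕0⊕0 = 1
s4 (pos 4,5,6,7,12,13,14,15): 1⊕1⊕0⊕0⊕0⊕0⊕0⊕0 = 0
s8 (pos 8,9,10,11,12,13,14,15): 0⊕1⊕1⊕1⊕0⊕0⊕0⊕0 = 1
Syndrome s8…s1 = 1010 → error at position 10.
Flip position 10: 110110001110000 → 110110001010000
Read data bits from positions 3,5,6,7,9,10,11,12,13,14,15: 01001010000

01001010000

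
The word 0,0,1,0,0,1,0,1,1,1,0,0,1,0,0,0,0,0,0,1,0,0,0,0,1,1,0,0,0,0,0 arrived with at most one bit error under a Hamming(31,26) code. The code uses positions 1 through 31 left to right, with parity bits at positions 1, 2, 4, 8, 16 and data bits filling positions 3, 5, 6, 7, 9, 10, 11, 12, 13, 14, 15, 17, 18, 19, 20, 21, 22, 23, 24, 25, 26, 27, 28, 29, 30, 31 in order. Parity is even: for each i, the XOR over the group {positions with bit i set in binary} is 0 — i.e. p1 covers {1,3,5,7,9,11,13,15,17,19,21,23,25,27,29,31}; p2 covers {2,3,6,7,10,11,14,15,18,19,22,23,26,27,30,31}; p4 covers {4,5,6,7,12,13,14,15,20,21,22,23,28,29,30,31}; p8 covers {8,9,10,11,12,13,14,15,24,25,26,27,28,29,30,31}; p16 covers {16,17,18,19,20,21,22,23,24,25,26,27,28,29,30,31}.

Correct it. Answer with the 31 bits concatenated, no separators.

0010010111001000000000001100000

s1 (pos 1,3,5,7,9,11,13,15,17,19,21,23,25,27,29,31): 0⊕1⊕0⊕0⊕1⊕0⊕1⊕0⊕0⊕0⊕0⊕0⊕1⊕0⊕0⊕0 = 0
s2 (pos 2,3,6,7,10,11,14,15,18,19,22,23,26,27,30,31): 0⊕1⊕1⊕0⊕1⊕0⊕0⊕0⊕0⊕0⊕0⊕0⊕1⊕0⊕0⊕0 = 0
s4 (pos 4,5,6,7,12,13,14,15,20,21,22,23,28,29,30,31): 0⊕0⊕1⊕0⊕0⊕1⊕0⊕0⊕1⊕0⊕0⊕0⊕0⊕0⊕0⊕0 = 1
s8 (pos 8,9,10,11,12,13,14,15,24,25,26,27,28,29,30,31): 1⊕1⊕1⊕0⊕0⊕1⊕0⊕0⊕0⊕1⊕1⊕0⊕0⊕0⊕0⊕0 = 0
s16 (pos 16,17,18,19,20,21,22,23,24,25,26,27,28,29,30,31): 0⊕0⊕0⊕0⊕1⊕0⊕0⊕0⊕0⊕1⊕1⊕0⊕0⊕0⊕0⊕0 = 1
Syndrome s16…s1 = 10100 → error at position 20.
Flip position 20: 0010010111001000000100001100000 → 0010010111001000000000001100000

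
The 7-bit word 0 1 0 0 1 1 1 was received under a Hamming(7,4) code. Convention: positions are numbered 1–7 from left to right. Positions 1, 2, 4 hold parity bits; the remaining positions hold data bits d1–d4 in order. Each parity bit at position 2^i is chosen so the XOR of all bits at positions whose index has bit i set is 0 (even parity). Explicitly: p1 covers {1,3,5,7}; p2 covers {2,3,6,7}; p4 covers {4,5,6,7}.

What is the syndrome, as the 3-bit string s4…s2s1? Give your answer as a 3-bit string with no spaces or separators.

110

s1 (pos 1,3,5,7): 0⊕0⊕1⊕1 = 0
s2 (pos 2,3,6,7): 1⊕0⊕1⊕1 = 1
s4 (pos 4,5,6,7): 0⊕1⊕1⊕1 = 1
Syndrome s4…s1 = 110 → error at position 6.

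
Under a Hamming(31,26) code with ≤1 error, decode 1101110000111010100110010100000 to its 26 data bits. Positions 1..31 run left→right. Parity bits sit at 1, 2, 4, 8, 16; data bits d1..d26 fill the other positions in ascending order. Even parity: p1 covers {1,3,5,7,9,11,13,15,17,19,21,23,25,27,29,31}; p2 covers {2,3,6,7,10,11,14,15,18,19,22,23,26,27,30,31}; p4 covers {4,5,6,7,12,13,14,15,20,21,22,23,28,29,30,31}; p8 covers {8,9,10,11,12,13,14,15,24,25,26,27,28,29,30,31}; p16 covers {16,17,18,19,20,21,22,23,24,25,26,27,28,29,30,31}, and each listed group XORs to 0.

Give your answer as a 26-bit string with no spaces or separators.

s1 (pos 1,3,5,7,9,11,13,15,17,19,21,23,25,27,29,31): 1⊕0⊕1⊕0⊕0⊕1⊕1⊕1⊕1⊕0⊕1⊕0⊕0⊕0⊕0⊕0 = 1
s2 (pos 2,3,6,7,10,11,14,15,18,19,22,23,26,27,30,31): 1⊕0⊕1⊕0⊕0⊕1⊕0⊕1⊕0⊕0⊕0⊕0⊕1⊕0⊕0⊕0 = 1
s4 (pos 4,5,6,7,12,13,14,15,20,21,22,23,28,29,30,31): 1⊕1⊕1⊕0⊕1⊕1⊕0⊕1⊕1⊕1⊕0⊕0⊕0⊕0⊕0⊕0 = 0
s8 (pos 8,9,10,11,12,13,14,15,24,25,26,27,28,29,30,31): 0⊕0⊕0⊕1⊕1⊕1⊕0⊕1⊕1⊕0⊕1⊕0⊕0⊕0⊕0⊕0 = 0
s16 (pos 16,17,18,19,20,21,22,23,24,25,26,27,28,29,30,31): 0⊕1⊕0⊕0⊕1⊕1⊕0⊕0⊕1⊕0⊕1⊕0⊕0⊕0⊕0⊕0 = 1
Syndrome s16…s1 = 10011 → error at position 19.
Flip position 19: 1101110000111010100110010100000 → 1101110000111010101110010100000
Read data bits from positions 3,5,6,7,9,10,11,12,13,14,15,17,18,19,20,21,22,23,24,25,26,27,28,29,30,31: 01100011101101110010100000

01100011101101110010100000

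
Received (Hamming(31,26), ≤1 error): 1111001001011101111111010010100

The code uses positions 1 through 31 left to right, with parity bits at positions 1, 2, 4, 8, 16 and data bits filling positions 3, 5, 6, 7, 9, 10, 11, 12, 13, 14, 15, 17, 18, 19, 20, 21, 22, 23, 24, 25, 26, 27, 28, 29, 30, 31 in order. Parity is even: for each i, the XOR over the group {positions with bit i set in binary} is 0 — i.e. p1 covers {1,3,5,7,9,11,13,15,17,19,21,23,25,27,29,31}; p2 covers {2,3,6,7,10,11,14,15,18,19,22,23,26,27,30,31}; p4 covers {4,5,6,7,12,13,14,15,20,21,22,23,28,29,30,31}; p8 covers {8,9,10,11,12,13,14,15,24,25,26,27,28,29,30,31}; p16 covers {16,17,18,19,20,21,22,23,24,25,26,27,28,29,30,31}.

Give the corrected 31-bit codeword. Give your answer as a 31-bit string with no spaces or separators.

1111001001011111111111010010100

s1 (pos 1,3,5,7,9,11,13,15,17,19,21,23,25,27,29,31): 1⊕1⊕0⊕1⊕0⊕0⊕1⊕0⊕1⊕1⊕1⊕0⊕0⊕1⊕1⊕0 = 1
s2 (pos 2,3,6,7,10,11,14,15,18,19,22,23,26,27,30,31): 1⊕1⊕0⊕1⊕1⊕0⊕1⊕0⊕1⊕1⊕1⊕0⊕0⊕1⊕0⊕0 = 1
s4 (pos 4,5,6,7,12,13,14,15,20,21,22,23,28,29,30,31): 1⊕0⊕0⊕1⊕1⊕1⊕1⊕0⊕1⊕1⊕1⊕0⊕0⊕1⊕0⊕0 = 1
s8 (pos 8,9,10,11,12,13,14,15,24,25,26,27,28,29,30,31): 0⊕0⊕1⊕0⊕1⊕1⊕1⊕0⊕1⊕0⊕0⊕1⊕0⊕1⊕0⊕0 = 1
s16 (pos 16,17,18,19,20,21,22,23,24,25,26,27,28,29,30,31): 1⊕1⊕1⊕1⊕1⊕1⊕1⊕0⊕1⊕0⊕0⊕1⊕0⊕1⊕0⊕0 = 0
Syndrome s16…s1 = 01111 → error at position 15.
Flip position 15: 1111001001011101111111010010100 → 1111001001011111111111010010100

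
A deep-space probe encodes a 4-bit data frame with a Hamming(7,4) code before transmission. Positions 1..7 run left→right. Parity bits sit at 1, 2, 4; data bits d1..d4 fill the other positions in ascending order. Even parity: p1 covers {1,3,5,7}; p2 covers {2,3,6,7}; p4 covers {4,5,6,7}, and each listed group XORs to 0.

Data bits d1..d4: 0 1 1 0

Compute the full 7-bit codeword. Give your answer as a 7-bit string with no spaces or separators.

1100110

Place data at non-parity positions: p1 p2 0 p4 1 1 0
p1 (pos 1,3,5,7): XOR of data positions = 0⊕1⊕0 = 1
p2 (pos 2,3,6,7): XOR of data positions = 0⊕1⊕0 = 1
p4 (pos 4,5,6,7): XOR of data positions = 1⊕1⊕0 = 0
Codeword: 1100110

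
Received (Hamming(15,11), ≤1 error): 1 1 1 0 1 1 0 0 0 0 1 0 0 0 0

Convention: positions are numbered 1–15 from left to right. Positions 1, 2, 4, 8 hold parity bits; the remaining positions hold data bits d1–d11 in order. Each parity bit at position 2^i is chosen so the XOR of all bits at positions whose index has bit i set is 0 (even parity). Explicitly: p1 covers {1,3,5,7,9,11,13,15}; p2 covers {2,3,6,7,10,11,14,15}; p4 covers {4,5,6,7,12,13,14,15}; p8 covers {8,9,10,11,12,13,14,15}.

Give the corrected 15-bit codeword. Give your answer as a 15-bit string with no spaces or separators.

111011010010000

s1 (pos 1,3,5,7,9,11,13,15): 1⊕1⊕1⊕0⊕0⊕1⊕0⊕0 = 0
s2 (pos 2,3,6,7,10,11,14,15): 1⊕1⊕1⊕0⊕0⊕1⊕0⊕0 = 0
s4 (pos 4,5,6,7,12,13,14,15): 0⊕1⊕1⊕0⊕0⊕0⊕0⊕0 = 0
s8 (pos 8,9,10,11,12,13,14,15): 0⊕0⊕0⊕1⊕0⊕0⊕0⊕0 = 1
Syndrome s8…s1 = 1000 → error at position 8.
Flip position 8: 111011000010000 → 111011010010000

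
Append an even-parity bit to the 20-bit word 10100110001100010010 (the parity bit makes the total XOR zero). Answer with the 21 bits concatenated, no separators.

XOR of the 20 data bits: 1⊕0⊕1⊕0⊕0⊕1⊕1⊕0⊕0⊕0⊕1⊕1⊕0⊕0⊕0⊕1⊕0⊕0⊕1⊕0 = 0
Parity bit = 0 (so all 21 bits XOR to 0).

101001100011000100100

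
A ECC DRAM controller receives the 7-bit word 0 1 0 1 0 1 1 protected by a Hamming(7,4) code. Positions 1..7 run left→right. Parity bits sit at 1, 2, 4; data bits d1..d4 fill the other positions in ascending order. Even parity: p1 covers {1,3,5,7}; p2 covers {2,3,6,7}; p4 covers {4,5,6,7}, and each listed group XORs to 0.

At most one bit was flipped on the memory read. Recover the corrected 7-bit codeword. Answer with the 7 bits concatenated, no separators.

0101010

s1 (pos 1,3,5,7): 0⊕0⊕0⊕1 = 1
s2 (pos 2,3,6,7): 1⊕0⊕1⊕1 = 1
s4 (pos 4,5,6,7): 1⊕0⊕1⊕1 = 1
Syndrome s4…s1 = 111 → error at position 7.
Flip position 7: 0101011 → 0101010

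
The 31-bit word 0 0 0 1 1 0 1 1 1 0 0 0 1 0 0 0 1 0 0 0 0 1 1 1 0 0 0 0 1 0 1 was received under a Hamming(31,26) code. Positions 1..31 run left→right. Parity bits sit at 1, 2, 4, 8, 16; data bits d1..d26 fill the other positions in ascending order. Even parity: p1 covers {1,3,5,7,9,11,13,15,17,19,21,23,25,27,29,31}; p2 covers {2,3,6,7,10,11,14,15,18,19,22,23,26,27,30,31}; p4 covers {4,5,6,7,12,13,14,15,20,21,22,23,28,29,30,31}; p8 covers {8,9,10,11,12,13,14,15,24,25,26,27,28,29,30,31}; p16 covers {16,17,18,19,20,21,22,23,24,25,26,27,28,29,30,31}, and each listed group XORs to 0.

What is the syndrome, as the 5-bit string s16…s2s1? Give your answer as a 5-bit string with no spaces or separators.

00000

s1 (pos 1,3,5,7,9,11,13,15,17,19,21,23,25,27,29,31): 0⊕0⊕1⊕1⊕1⊕0⊕1⊕0⊕1⊕0⊕0⊕1⊕0⊕0⊕1⊕1 = 0
s2 (pos 2,3,6,7,10,11,14,15,18,19,22,23,26,27,30,31): 0⊕0⊕0⊕1⊕0⊕0⊕0⊕0⊕0⊕0⊕1⊕1⊕0⊕0⊕0⊕1 = 0
s4 (pos 4,5,6,7,12,13,14,15,20,21,22,23,28,29,30,31): 1⊕1⊕0⊕1⊕0⊕1⊕0⊕0⊕0⊕0⊕1⊕1⊕0⊕1⊕0⊕1 = 0
s8 (pos 8,9,10,11,12,13,14,15,24,25,26,27,28,29,30,31): 1⊕1⊕0⊕0⊕0⊕1⊕0⊕0⊕1⊕0⊕0⊕0⊕0⊕1⊕0⊕1 = 0
s16 (pos 16,17,18,19,20,21,22,23,24,25,26,27,28,29,30,31): 0⊕1⊕0⊕0⊕0⊕0⊕1⊕1⊕1⊕0⊕0⊕0⊕0⊕1⊕0⊕1 = 0
Syndrome s16…s1 = 00000 → no error.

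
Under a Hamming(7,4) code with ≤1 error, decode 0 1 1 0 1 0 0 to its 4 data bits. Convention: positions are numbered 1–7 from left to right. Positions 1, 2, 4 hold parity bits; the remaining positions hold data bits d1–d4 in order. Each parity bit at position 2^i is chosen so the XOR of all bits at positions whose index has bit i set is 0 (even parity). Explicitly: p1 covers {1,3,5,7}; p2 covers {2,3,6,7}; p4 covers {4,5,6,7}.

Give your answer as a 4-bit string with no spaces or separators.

1100

s1 (pos 1,3,5,7): 0⊕1⊕1⊕0 = 0
s2 (pos 2,3,6,7): 1⊕1⊕0⊕0 = 0
s4 (pos 4,5,6,7): 0⊕1⊕0⊕0 = 1
Syndrome s4…s1 = 100 → error at position 4.
Flip position 4: 0110100 → 0111100
Read data bits from positions 3,5,6,7: 1100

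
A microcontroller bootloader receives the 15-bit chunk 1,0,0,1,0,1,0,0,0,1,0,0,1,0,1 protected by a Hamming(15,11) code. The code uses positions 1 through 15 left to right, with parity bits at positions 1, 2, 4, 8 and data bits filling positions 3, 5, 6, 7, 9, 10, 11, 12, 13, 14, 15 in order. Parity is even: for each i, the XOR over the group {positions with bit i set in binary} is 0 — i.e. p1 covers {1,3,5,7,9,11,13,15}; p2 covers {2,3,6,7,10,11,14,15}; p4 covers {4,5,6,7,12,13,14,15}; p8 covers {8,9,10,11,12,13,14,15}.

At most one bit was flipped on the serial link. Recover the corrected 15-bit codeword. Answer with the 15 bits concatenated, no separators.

100101000110101

s1 (pos 1,3,5,7,9,11,13,15): 1⊕0⊕0⊕0⊕0⊕0⊕1⊕1 = 1
s2 (pos 2,3,6,7,10,11,14,15): 0⊕0⊕1⊕0⊕1⊕0⊕0⊕1 = 1
s4 (pos 4,5,6,7,12,13,14,15): 1⊕0⊕1⊕0⊕0⊕1⊕0⊕1 = 0
s8 (pos 8,9,10,11,12,13,14,15): 0⊕0⊕1⊕0⊕0⊕1⊕0⊕1 = 1
Syndrome s8…s1 = 1011 → error at position 11.
Flip position 11: 100101000100101 → 100101000110101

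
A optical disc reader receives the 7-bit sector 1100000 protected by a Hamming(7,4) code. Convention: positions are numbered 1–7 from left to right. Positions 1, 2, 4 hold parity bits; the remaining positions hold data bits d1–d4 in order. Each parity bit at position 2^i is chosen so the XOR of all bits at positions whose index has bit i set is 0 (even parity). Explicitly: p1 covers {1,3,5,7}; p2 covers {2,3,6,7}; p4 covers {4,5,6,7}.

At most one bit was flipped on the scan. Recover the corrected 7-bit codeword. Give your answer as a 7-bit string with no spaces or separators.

1110000

s1 (pos 1,3,5,7): 1⊕0⊕0⊕0 = 1
s2 (pos 2,3,6,7): 1⊕0⊕0⊕0 = 1
s4 (pos 4,5,6,7): 0⊕0⊕0⊕0 = 0
Syndrome s4…s1 = 011 → error at position 3.
Flip position 3: 1100000 → 1110000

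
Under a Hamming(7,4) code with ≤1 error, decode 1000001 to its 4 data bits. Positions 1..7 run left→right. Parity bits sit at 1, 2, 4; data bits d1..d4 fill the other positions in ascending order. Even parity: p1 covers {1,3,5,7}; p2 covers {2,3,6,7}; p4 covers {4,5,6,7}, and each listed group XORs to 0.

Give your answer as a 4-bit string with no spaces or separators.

s1 (pos 1,3,5,7): 1⊕0⊕0⊕1 = 0
s2 (pos 2,3,6,7): 0⊕0⊕0⊕1 = 1
s4 (pos 4,5,6,7): 0⊕0⊕0⊕1 = 1
Syndrome s4…s1 = 110 → error at position 6.
Flip position 6: 1000001 → 1000011
Read data bits from positions 3,5,6,7: 0011

0011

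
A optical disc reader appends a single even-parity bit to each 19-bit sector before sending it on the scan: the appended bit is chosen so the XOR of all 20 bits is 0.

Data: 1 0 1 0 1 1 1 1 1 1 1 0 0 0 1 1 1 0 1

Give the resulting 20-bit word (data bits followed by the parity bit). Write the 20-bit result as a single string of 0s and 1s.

10101111111000111011

XOR of the 19 data bits: 1⊕0⊕1⊕0⊕1⊕1⊕1⊕1⊕1⊕1⊕1⊕0⊕0⊕0⊕1⊕1⊕1⊕0⊕1 = 1
Parity bit = 1 (so all 20 bits XOR to 0).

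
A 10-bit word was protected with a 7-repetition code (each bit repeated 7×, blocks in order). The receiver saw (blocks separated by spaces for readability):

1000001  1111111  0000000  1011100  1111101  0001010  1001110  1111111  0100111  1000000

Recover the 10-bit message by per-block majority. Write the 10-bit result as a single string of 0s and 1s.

Block 1 (1000001): 2 ones → 0
Block 2 (1111111): 7 ones → 1
Block 3 (0000000): 0 ones → 0
Block 4 (1011100): 4 ones → 1
Block 5 (1111101): 6 ones → 1
Block 6 (0001010): 2 ones → 0
Block 7 (1001110): 4 ones → 1
Block 8 (1111111): 7 ones → 1
Block 9 (0100111): 4 ones → 1
Block 10 (1000000): 1 one → 0

0101101110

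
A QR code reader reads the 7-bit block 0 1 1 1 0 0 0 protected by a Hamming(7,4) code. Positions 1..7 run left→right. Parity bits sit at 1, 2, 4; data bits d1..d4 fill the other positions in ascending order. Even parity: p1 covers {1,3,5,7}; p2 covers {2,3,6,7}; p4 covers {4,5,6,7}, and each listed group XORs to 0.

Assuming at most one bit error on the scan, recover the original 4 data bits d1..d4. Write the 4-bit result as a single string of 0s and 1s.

1100

s1 (pos 1,3,5,7): 0⊕1⊕0⊕0 = 1
s2 (pos 2,3,6,7): 1⊕1⊕0⊕0 = 0
s4 (pos 4,5,6,7): 1⊕0⊕0⊕0 = 1
Syndrome s4…s1 = 101 → error at position 5.
Flip position 5: 0111000 → 0111100
Read data bits from positions 3,5,6,7: 1100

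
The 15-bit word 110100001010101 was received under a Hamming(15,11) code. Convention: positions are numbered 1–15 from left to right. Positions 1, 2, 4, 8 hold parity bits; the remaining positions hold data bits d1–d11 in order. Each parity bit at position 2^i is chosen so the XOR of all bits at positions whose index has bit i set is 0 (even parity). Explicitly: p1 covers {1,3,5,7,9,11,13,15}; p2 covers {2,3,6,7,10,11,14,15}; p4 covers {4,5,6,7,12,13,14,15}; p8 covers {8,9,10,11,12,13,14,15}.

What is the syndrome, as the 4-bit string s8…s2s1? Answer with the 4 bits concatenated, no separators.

s1 (pos 1,3,5,7,9,11,13,15): 1⊕0⊕0⊕0⊕1⊕1⊕1⊕1 = 1
s2 (pos 2,3,6,7,10,11,14,15): 1⊕0⊕0⊕0⊕0⊕1⊕0⊕1 = 1
s4 (pos 4,5,6,7,12,13,14,15): 1⊕0⊕0⊕0⊕0⊕1⊕0⊕1 = 1
s8 (pos 8,9,10,11,12,13,14,15): 0⊕1⊕0⊕1⊕0⊕1⊕0⊕1 = 0
Syndrome s8…s1 = 0111 → error at position 7.

0111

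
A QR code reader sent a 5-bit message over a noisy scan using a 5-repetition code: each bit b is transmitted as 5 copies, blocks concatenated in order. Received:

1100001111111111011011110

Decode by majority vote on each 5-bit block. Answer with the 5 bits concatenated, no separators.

Block 1 (11000): 2 ones → 0
Block 2 (01111): 4 ones → 1
Block 3 (11111): 5 ones → 1
Block 4 (10110): 3 ones → 1
Block 5 (11110): 4 ones → 1

01111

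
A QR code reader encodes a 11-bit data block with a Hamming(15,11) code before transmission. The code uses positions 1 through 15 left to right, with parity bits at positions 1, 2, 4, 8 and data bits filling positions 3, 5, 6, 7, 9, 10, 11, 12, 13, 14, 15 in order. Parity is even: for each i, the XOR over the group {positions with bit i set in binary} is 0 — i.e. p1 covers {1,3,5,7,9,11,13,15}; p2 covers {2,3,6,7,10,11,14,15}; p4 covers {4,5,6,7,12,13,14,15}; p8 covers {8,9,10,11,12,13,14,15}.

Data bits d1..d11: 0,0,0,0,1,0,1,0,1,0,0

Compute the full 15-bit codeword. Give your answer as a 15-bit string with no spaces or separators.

Place data at non-parity positions: p1 p2 0 p4 0 0 0 p8 1 0 1 0 1 0 0
p1 (pos 1,3,5,7,9,11,13,15): XOR of data positions = 0⊕0⊕0⊕1⊕1⊕1⊕0 = 1
p2 (pos 2,3,6,7,10,11,14,15): XOR of data positions = 0⊕0⊕0⊕0⊕1⊕0⊕0 = 1
p4 (pos 4,5,6,7,12,13,14,15): XOR of data positions = 0⊕0⊕0⊕0⊕1⊕0⊕0 = 1
p8 (pos 8,9,10,11,12,13,14,15): XOR of data positions = 1⊕0⊕1⊕0⊕1⊕0⊕0 = 1
Codeword: 110100011010100

110100011010100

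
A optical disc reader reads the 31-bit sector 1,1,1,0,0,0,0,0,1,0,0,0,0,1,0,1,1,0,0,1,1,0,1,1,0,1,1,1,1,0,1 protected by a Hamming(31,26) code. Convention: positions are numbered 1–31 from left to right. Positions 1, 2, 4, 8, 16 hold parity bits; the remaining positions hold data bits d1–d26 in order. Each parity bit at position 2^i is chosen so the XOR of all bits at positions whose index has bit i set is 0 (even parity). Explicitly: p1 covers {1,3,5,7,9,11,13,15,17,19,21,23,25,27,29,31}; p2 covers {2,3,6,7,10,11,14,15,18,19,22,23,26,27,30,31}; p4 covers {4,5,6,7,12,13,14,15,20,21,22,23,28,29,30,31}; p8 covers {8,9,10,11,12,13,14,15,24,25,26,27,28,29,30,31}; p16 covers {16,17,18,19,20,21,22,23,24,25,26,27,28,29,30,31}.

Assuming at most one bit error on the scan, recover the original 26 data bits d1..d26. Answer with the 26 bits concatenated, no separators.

s1 (pos 1,3,5,7,9,11,13,15,17,19,21,23,25,27,29,31): 1⊕1⊕0⊕0⊕1⊕0⊕0⊕0⊕1⊕0⊕1⊕1⊕0⊕1⊕1⊕1 = 1
s2 (pos 2,3,6,7,10,11,14,15,18,19,22,23,26,27,30,31): 1⊕1⊕0⊕0⊕0⊕0⊕1⊕0⊕0⊕0⊕0⊕1⊕1⊕1⊕0⊕1 = 1
s4 (pos 4,5,6,7,12,13,14,15,20,21,22,23,28,29,30,31): 0⊕0⊕0⊕0⊕0⊕0⊕1⊕0⊕1⊕1⊕0⊕1⊕1⊕1⊕0⊕1 = 1
s8 (pos 8,9,10,11,12,13,14,15,24,25,26,27,28,29,30,31): 0⊕1⊕0⊕0⊕0⊕0⊕1⊕0⊕1⊕0⊕1⊕1⊕1⊕1⊕0⊕1 = 0
s16 (pos 16,17,18,19,20,21,22,23,24,25,26,27,28,29,30,31): 1⊕1⊕0⊕0⊕1⊕1⊕0⊕1⊕1⊕0⊕1⊕1⊕1⊕1⊕0⊕1 = 1
Syndrome s16…s1 = 10111 → error at position 23.
Flip position 23: 1110000010000101100110110111101 → 1110000010000101100110010111101
Read data bits from positions 3,5,6,7,9,10,11,12,13,14,15,17,18,19,20,21,22,23,24,25,26,27,28,29,30,31: 10001000010100110010111101

10001000010100110010111101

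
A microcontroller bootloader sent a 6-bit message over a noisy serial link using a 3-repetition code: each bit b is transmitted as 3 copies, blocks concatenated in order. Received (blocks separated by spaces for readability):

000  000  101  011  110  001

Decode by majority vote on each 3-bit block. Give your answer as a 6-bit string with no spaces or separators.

001110

Block 1 (000): 0 ones → 0
Block 2 (000): 0 ones → 0
Block 3 (101): 2 ones → 1
Block 4 (011): 2 ones → 1
Block 5 (110): 2 ones → 1
Block 6 (001): 1 one → 0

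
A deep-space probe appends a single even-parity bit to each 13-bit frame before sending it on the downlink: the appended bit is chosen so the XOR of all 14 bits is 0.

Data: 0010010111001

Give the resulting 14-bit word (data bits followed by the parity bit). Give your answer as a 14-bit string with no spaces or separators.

00100101110010

XOR of the 13 data bits: 0⊕0⊕1⊕0⊕0⊕1⊕0⊕1⊕1⊕1⊕0⊕0⊕1 = 0
Parity bit = 0 (so all 14 bits XOR to 0).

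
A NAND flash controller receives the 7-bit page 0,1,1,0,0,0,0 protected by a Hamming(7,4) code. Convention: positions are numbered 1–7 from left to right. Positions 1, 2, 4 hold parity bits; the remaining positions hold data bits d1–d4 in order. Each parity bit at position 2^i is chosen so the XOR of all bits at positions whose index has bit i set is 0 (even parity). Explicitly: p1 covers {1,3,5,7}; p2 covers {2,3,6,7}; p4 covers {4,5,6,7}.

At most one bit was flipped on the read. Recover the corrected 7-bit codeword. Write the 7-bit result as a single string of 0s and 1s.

1110000

s1 (pos 1,3,5,7): 0⊕1⊕0⊕0 = 1
s2 (pos 2,3,6,7): 1⊕1⊕0⊕0 = 0
s4 (pos 4,5,6,7): 0⊕0⊕0⊕0 = 0
Syndrome s4…s1 = 001 → error at position 1.
Flip position 1: 0110000 → 1110000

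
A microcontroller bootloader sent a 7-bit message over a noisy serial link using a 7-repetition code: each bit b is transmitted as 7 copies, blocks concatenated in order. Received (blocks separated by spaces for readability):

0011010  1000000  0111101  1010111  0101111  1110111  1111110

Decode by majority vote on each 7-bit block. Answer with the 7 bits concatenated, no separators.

0011111

Block 1 (0011010): 3 ones → 0
Block 2 (1000000): 1 one → 0
Block 3 (0111101): 5 ones → 1
Block 4 (1010111): 5 ones → 1
Block 5 (0101111): 5 ones → 1
Block 6 (1110111): 6 ones → 1
Block 7 (1111110): 6 ones → 1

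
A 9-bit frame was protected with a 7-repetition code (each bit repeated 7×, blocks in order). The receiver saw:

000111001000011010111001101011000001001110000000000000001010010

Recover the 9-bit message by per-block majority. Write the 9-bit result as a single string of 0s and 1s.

Block 1 (0001110): 3 ones → 0
Block 2 (0100001): 2 ones → 0
Block 3 (1010111): 5 ones → 1
Block 4 (0011010): 3 ones → 0
Block 5 (1100000): 2 ones → 0
Block 6 (1001110): 4 ones → 1
Block 7 (0000000): 0 ones → 0
Block 8 (0000000): 0 ones → 0
Block 9 (1010010): 3 ones → 0

001001000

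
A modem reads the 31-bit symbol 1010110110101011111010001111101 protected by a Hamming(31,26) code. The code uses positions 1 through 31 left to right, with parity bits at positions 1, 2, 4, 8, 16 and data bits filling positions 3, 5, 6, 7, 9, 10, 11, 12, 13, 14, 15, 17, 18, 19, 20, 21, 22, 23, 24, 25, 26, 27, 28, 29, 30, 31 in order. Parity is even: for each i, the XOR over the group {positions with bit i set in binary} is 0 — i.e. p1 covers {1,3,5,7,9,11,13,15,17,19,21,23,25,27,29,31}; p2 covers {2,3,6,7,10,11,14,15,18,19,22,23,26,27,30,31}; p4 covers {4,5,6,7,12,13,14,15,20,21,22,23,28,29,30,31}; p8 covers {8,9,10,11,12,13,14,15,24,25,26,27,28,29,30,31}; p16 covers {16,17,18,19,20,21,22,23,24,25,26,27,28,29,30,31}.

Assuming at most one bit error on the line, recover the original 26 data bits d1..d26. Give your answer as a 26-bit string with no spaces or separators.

s1 (pos 1,3,5,7,9,11,13,15,17,19,21,23,25,27,29,31): 1⊕1⊕1⊕0⊕1⊕1⊕1⊕1⊕1⊕1⊕1⊕0⊕1⊕1⊕1⊕1 = 0
s2 (pos 2,3,6,7,10,11,14,15,18,19,22,23,26,27,30,31): 0⊕1⊕1⊕0⊕0⊕1⊕0⊕1⊕1⊕1⊕0⊕0⊕1⊕1⊕0⊕1 = 1
s4 (pos 4,5,6,7,12,13,14,15,20,21,22,23,28,29,30,31): 0⊕1⊕1⊕0⊕0⊕1⊕0⊕1⊕0⊕1⊕0⊕0⊕1⊕1⊕0⊕1 = 0
s8 (pos 8,9,10,11,12,13,14,15,24,25,26,27,28,29,30,31): 1⊕1⊕0⊕1⊕0⊕1⊕0⊕1⊕0⊕1⊕1⊕1⊕1⊕1⊕0⊕1 = 1
s16 (pos 16,17,18,19,20,21,22,23,24,25,26,27,28,29,30,31): 1⊕1⊕1⊕1⊕0⊕1⊕0⊕0⊕0⊕1⊕1⊕1⊕1⊕1⊕0⊕1 = 1
Syndrome s16…s1 = 11010 → error at position 26.
Flip position 26: 1010110110101011111010001111101 → 1010110110101011111010001011101
Read data bits from positions 3,5,6,7,9,10,11,12,13,14,15,17,18,19,20,21,22,23,24,25,26,27,28,29,30,31: 11101010101111010001011101

11101010101111010001011101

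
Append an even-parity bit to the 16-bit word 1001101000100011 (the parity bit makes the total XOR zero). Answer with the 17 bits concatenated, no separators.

10011010001000111

XOR of the 16 data bits: 1⊕0⊕0⊕1⊕1⊕0⊕1⊕0⊕0⊕0⊕1⊕0⊕0⊕0⊕1⊕1 = 1
Parity bit = 1 (so all 17 bits XOR to 0).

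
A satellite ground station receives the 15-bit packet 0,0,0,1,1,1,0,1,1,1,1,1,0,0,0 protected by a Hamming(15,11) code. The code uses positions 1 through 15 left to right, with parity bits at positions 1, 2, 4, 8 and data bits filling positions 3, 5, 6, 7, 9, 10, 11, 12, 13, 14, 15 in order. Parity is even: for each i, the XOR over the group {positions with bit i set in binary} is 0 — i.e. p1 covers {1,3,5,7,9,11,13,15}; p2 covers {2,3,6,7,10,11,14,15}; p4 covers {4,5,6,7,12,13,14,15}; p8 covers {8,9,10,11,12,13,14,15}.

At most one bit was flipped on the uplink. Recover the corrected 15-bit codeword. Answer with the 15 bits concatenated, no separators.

s1 (pos 1,3,5,7,9,11,13,15): 0⊕0⊕1⊕0⊕1⊕1⊕0⊕0 = 1
s2 (pos 2,3,6,7,10,11,14,15): 0⊕0⊕1⊕0⊕1⊕1⊕0⊕0 = 1
s4 (pos 4,5,6,7,12,13,14,15): 1⊕1⊕1⊕0⊕1⊕0⊕0⊕0 = 0
s8 (pos 8,9,10,11,12,13,14,15): 1⊕1⊕1⊕1⊕1⊕0⊕0⊕0 = 1
Syndrome s8…s1 = 1011 → error at position 11.
Flip position 11: 000111011111000 → 000111011101000

000111011101000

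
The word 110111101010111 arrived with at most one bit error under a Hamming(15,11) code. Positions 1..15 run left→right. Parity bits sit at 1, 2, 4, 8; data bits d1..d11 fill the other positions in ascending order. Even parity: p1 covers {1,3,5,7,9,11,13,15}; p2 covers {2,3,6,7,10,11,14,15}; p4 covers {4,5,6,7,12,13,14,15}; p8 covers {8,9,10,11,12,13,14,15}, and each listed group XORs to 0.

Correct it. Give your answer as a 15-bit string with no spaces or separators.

110111101010011

s1 (pos 1,3,5,7,9,11,13,15): 1⊕0⊕1⊕1⊕1⊕1⊕1⊕1 = 1
s2 (pos 2,3,6,7,10,11,14,15): 1⊕0⊕1⊕1⊕0⊕1⊕1⊕1 = 0
s4 (pos 4,5,6,7,12,13,14,15): 1⊕1⊕1⊕1⊕0⊕1⊕1⊕1 = 1
s8 (pos 8,9,10,11,12,13,14,15): 0⊕1⊕0⊕1⊕0⊕1⊕1⊕1 = 1
Syndrome s8…s1 = 1101 → error at position 13.
Flip position 13: 110111101010111 → 110111101010011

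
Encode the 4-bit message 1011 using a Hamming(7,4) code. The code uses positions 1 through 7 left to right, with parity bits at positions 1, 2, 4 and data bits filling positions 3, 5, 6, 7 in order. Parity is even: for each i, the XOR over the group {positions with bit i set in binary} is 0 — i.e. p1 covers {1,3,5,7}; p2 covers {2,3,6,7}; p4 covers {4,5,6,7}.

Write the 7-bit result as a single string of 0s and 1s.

0110011

Place data at non-parity positions: p1 p2 1 p4 0 1 1
p1 (pos 1,3,5,7): XOR of data positions = 1⊕0⊕1 = 0
p2 (pos 2,3,6,7): XOR of data positions = 1⊕1⊕1 = 1
p4 (pos 4,5,6,7): XOR of data positions = 0⊕1⊕1 = 0
Codeword: 0110011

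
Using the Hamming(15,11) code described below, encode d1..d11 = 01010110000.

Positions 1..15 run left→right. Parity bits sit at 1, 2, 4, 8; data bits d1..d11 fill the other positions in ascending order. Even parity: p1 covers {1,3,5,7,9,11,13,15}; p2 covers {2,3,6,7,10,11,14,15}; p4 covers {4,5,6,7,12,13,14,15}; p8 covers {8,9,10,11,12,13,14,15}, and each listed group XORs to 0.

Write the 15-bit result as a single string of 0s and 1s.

Place data at non-parity positions: p1 p2 0 p4 1 0 1 p8 0 1 1 0 0 0 0
p1 (pos 1,3,5,7,9,11,13,15): XOR of data positions = 0⊕1⊕1⊕0⊕1⊕0⊕0 = 1
p2 (pos 2,3,6,7,10,11,14,15): XOR of data positions = 0⊕0⊕1⊕1⊕1⊕0⊕0 = 1
p4 (pos 4,5,6,7,12,13,14,15): XOR of data positions = 1⊕0⊕1⊕0⊕0⊕0⊕0 = 0
p8 (pos 8,9,10,11,12,13,14,15): XOR of data positions = 0⊕1⊕1⊕0⊕0⊕0⊕0 = 0
Codeword: 110010100110000

110010100110000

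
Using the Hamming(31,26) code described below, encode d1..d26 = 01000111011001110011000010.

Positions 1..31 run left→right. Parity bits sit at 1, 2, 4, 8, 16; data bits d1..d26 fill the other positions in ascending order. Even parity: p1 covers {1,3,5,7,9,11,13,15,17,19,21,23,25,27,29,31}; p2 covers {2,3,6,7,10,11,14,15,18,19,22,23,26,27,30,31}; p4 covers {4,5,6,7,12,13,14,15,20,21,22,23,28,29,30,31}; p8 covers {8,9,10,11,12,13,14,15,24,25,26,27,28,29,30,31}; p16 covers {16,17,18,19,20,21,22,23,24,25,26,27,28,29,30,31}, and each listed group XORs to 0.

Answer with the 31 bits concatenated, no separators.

0001100001110110001110011000010

Place data at non-parity positions: p1 p2 0 p4 1 0 0 p8 0 1 1 1 0 1 1 p16 0 0 1 1 1 0 0 1 1 0 0 0 0 1 0
p1 (pos 1,3,5,7,9,11,13,15,17,19,21,23,25,27,29,31): XOR of data positions = 0⊕1⊕0⊕0⊕1⊕0⊕1⊕0⊕1⊕1⊕0⊕1⊕0⊕0⊕0 = 0
p2 (pos 2,3,6,7,10,11,14,15,18,19,22,23,26,27,30,31): XOR of data positions = 0⊕0⊕0⊕1⊕1⊕1⊕1⊕0⊕1⊕0⊕0⊕0⊕0⊕1⊕0 = 0
p4 (pos 4,5,6,7,12,13,14,15,20,21,22,23,28,29,30,31): XOR of data positions = 1⊕0⊕0⊕1⊕0⊕1⊕1⊕1⊕1⊕0⊕0⊕0⊕0⊕1⊕0 = 1
p8 (pos 8,9,10,11,12,13,14,15,24,25,26,27,28,29,30,31): XOR of data positions = 0⊕1⊕1⊕1⊕0⊕1⊕1⊕1⊕1⊕0⊕0⊕0⊕0⊕1⊕0 = 0
p16 (pos 16,17,18,19,20,21,22,23,24,25,26,27,28,29,30,31): XOR of data positions = 0⊕0⊕1⊕1⊕1⊕0⊕0⊕1⊕1⊕0⊕0⊕0⊕0⊕1⊕0 = 0
Codeword: 0001100001110110001110011000010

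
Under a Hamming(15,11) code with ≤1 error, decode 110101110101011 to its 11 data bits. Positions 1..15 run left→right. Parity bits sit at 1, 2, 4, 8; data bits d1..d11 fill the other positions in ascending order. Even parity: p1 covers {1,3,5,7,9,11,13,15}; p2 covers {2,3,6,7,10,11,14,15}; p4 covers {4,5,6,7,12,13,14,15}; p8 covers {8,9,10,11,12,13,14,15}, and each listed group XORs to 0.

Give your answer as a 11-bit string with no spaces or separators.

00111101011

s1 (pos 1,3,5,7,9,11,13,15): 1⊕0⊕0⊕1⊕0⊕0⊕0⊕1 = 1
s2 (pos 2,3,6,7,10,11,14,15): 1⊕0⊕1⊕1⊕1⊕0⊕1⊕1 = 0
s4 (pos 4,5,6,7,12,13,14,15): 1⊕0⊕1⊕1⊕1⊕0⊕1⊕1 = 0
s8 (pos 8,9,10,11,12,13,14,15): 1⊕0⊕1⊕0⊕1⊕0⊕1⊕1 = 1
Syndrome s8…s1 = 1001 → error at position 9.
Flip position 9: 110101110101011 → 110101111101011
Read data bits from positions 3,5,6,7,9,10,11,12,13,14,15: 00111101011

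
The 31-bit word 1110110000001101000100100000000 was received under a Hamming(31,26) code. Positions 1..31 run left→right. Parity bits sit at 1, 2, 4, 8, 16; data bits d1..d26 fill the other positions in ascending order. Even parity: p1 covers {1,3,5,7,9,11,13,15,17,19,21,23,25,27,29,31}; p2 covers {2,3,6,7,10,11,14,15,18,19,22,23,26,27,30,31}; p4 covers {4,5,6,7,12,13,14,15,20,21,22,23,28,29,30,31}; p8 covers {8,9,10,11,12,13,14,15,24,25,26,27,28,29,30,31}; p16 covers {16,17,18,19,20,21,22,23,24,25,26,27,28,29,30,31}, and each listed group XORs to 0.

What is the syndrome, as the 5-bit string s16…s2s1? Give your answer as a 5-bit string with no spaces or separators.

s1 (pos 1,3,5,7,9,11,13,15,17,19,21,23,25,27,29,31): 1⊕1⊕1⊕0⊕0⊕0⊕1⊕0⊕0⊕0⊕0⊕1⊕0⊕0⊕0⊕0 = 1
s2 (pos 2,3,6,7,10,11,14,15,18,19,22,23,26,27,30,31): 1⊕1⊕1⊕0⊕0⊕0⊕1⊕0⊕0⊕0⊕0⊕1⊕0⊕0⊕0⊕0 = 1
s4 (pos 4,5,6,7,12,13,14,15,20,21,22,23,28,29,30,31): 0⊕1⊕1⊕0⊕0⊕1⊕1⊕0⊕1⊕0⊕0⊕1⊕0⊕0⊕0⊕0 = 0
s8 (pos 8,9,10,11,12,13,14,15,24,25,26,27,28,29,30,31): 0⊕0⊕0⊕0⊕0⊕1⊕1⊕0⊕0⊕0⊕0⊕0⊕0⊕0⊕0⊕0 = 0
s16 (pos 16,17,18,19,20,21,22,23,24,25,26,27,28,29,30,31): 1⊕0⊕0⊕0⊕1⊕0⊕0⊕1⊕0⊕0⊕0⊕0⊕0⊕0⊕0⊕0 = 1
Syndrome s16…s1 = 10011 → error at position 19.

10011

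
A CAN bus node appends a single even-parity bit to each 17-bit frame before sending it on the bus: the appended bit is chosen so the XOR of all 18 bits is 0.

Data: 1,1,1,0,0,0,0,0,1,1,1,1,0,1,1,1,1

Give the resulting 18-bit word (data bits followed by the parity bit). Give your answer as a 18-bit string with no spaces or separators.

111000001111011111

XOR of the 17 data bits: 1⊕1⊕1⊕0⊕0⊕0⊕0⊕0⊕1⊕1⊕1⊕1⊕0⊕1⊕1⊕1⊕1 = 1
Parity bit = 1 (so all 18 bits XOR to 0).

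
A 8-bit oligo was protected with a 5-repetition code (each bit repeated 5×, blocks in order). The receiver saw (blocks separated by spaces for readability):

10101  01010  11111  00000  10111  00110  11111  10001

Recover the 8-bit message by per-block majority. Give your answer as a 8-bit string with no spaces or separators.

10101010

Block 1 (10101): 3 ones → 1
Block 2 (01010): 2 ones → 0
Block 3 (11111): 5 ones → 1
Block 4 (00000): 0 ones → 0
Block 5 (10111): 4 ones → 1
Block 6 (00110): 2 ones → 0
Block 7 (11111): 5 ones → 1
Block 8 (10001): 2 ones → 0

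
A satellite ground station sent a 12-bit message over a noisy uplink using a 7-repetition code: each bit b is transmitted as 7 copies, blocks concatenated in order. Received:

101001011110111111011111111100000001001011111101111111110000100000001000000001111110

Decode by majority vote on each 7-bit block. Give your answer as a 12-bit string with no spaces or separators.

011101110001

Block 1 (1010010): 3 ones → 0
Block 2 (1111011): 6 ones → 1
Block 3 (1111011): 6 ones → 1
Block 4 (1111111): 7 ones → 1
Block 5 (0000000): 0 ones → 0
Block 6 (1001011): 4 ones → 1
Block 7 (1111011): 6 ones → 1
Block 8 (1111111): 7 ones → 1
Block 9 (0000100): 1 one → 0
Block 10 (0000010): 1 one → 0
Block 11 (0000000): 0 ones → 0
Block 12 (1111110): 6 ones → 1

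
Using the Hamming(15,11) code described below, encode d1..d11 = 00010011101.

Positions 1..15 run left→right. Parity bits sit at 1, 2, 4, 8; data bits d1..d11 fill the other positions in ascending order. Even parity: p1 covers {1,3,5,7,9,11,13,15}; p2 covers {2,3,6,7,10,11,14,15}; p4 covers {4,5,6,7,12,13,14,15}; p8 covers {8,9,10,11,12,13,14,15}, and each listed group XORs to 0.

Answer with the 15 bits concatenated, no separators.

Place data at non-parity positions: p1 p2 0 p4 0 0 1 p8 0 0 1 1 1 0 1
p1 (pos 1,3,5,7,9,11,13,15): XOR of data positions = 0⊕0⊕1⊕0⊕1⊕1⊕1 = 0
p2 (pos 2,3,6,7,10,11,14,15): XOR of data positions = 0⊕0⊕1⊕0⊕1⊕0⊕1 = 1
p4 (pos 4,5,6,7,12,13,14,15): XOR of data positions = 0⊕0⊕1⊕1⊕1⊕0⊕1 = 0
p8 (pos 8,9,10,11,12,13,14,15): XOR of data positions = 0⊕0⊕1⊕1⊕1⊕0⊕1 = 0
Codeword: 010000100011101

010000100011101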